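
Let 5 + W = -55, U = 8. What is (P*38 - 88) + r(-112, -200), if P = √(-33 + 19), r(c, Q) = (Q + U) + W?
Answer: -340 + 38*I*√14 ≈ -340.0 + 142.18*I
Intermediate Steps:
W = -60 (W = -5 - 55 = -60)
r(c, Q) = -52 + Q (r(c, Q) = (Q + 8) - 60 = (8 + Q) - 60 = -52 + Q)
P = I*√14 (P = √(-14) = I*√14 ≈ 3.7417*I)
(P*38 - 88) + r(-112, -200) = ((I*√14)*38 - 88) + (-52 - 200) = (38*I*√14 - 88) - 252 = (-88 + 38*I*√14) - 252 = -340 + 38*I*√14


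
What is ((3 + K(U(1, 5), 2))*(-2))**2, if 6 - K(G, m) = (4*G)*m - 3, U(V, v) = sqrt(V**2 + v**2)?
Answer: 7232 - 768*sqrt(26) ≈ 3316.0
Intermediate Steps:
K(G, m) = 9 - 4*G*m (K(G, m) = 6 - ((4*G)*m - 3) = 6 - (4*G*m - 3) = 6 - (-3 + 4*G*m) = 6 + (3 - 4*G*m) = 9 - 4*G*m)
((3 + K(U(1, 5), 2))*(-2))**2 = ((3 + (9 - 4*sqrt(1**2 + 5**2)*2))*(-2))**2 = ((3 + (9 - 4*sqrt(1 + 25)*2))*(-2))**2 = ((3 + (9 - 4*sqrt(26)*2))*(-2))**2 = ((3 + (9 - 8*sqrt(26)))*(-2))**2 = ((12 - 8*sqrt(26))*(-2))**2 = (-24 + 16*sqrt(26))**2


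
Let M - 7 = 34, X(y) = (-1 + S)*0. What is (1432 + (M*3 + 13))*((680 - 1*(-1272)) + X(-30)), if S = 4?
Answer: 3060736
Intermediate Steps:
X(y) = 0 (X(y) = (-1 + 4)*0 = 3*0 = 0)
M = 41 (M = 7 + 34 = 41)
(1432 + (M*3 + 13))*((680 - 1*(-1272)) + X(-30)) = (1432 + (41*3 + 13))*((680 - 1*(-1272)) + 0) = (1432 + (123 + 13))*((680 + 1272) + 0) = (1432 + 136)*(1952 + 0) = 1568*1952 = 3060736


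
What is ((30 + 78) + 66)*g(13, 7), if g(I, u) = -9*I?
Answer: -20358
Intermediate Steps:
((30 + 78) + 66)*g(13, 7) = ((30 + 78) + 66)*(-9*13) = (108 + 66)*(-117) = 174*(-117) = -20358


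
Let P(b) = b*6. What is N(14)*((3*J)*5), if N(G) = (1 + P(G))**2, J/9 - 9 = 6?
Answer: 14630625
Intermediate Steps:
P(b) = 6*b
J = 135 (J = 81 + 9*6 = 81 + 54 = 135)
N(G) = (1 + 6*G)**2
N(14)*((3*J)*5) = (1 + 6*14)**2*((3*135)*5) = (1 + 84)**2*(405*5) = 85**2*2025 = 7225*2025 = 14630625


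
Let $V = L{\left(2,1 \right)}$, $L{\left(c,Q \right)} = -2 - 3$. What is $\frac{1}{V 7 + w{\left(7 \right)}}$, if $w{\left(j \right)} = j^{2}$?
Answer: $\frac{1}{14} \approx 0.071429$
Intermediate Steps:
$L{\left(c,Q \right)} = -5$
$V = -5$
$\frac{1}{V 7 + w{\left(7 \right)}} = \frac{1}{\left(-5\right) 7 + 7^{2}} = \frac{1}{-35 + 49} = \frac{1}{14}$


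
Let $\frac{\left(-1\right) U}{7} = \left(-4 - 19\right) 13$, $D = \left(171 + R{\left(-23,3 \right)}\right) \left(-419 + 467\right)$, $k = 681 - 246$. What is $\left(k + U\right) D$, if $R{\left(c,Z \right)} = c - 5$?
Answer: $17352192$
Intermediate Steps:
$R{\left(c,Z \right)} = -5 + c$
$k = 435$
$D = 6864$ ($D = \left(171 - 28\right) \left(-419 + 467\right) = \left(171 - 28\right) 48 = 143 \cdot 48 = 6864$)
$U = 2093$ ($U = - 7 \left(-4 - 19\right) 13 = - 7 \left(\left(-23\right) 13\right) = \left(-7\right) \left(-299\right) = 2093$)
$\left(k + U\right) D = \left(435 + 2093\right) 6864 = 2528 \cdot 6864 = 17352192$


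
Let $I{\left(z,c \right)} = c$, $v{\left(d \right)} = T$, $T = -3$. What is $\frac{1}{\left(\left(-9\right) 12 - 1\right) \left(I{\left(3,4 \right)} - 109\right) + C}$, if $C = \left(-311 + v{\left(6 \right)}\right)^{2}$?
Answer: $\frac{1}{110041} \approx 9.0875 \cdot 10^{-6}$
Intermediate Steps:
$v{\left(d \right)} = -3$
$C = 98596$ ($C = \left(-311 - 3\right)^{2} = \left(-314\right)^{2} = 98596$)
$\frac{1}{\left(\left(-9\right) 12 - 1\right) \left(I{\left(3,4 \right)} - 109\right) + C} = \frac{1}{\left(\left(-9\right) 12 - 1\right) \left(4 - 109\right) + 98596} = \frac{1}{\left(-108 - 1\right) \left(-105\right) + 98596} = \frac{1}{\left(-109\right) \left(-105\right) + 98596} = \frac{1}{11445 + 98596} = \frac{1}{110041}$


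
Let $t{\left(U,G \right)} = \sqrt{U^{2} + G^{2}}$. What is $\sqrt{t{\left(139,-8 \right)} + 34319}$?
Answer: $\sqrt{34319 + \sqrt{19385}} \approx 185.63$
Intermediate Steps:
$t{\left(U,G \right)} = \sqrt{G^{2} + U^{2}}$
$\sqrt{t{\left(139,-8 \right)} + 34319} = \sqrt{\sqrt{\left(-8\right)^{2} + 139^{2}} + 34319} = \sqrt{\sqrt{64 + 19321} + 34319} = \sqrt{\sqrt{19385} + 34319} = \sqrt{34319 + \sqrt{19385}}$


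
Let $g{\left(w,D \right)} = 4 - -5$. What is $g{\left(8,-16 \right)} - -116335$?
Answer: $116344$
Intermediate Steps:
$g{\left(w,D \right)} = 9$ ($g{\left(w,D \right)} = 4 + 5 = 9$)
$g{\left(8,-16 \right)} - -116335 = 9 - -116335 = 9 + 116335 = 116344$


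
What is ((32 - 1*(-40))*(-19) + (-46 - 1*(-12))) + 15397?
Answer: 13995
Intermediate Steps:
((32 - 1*(-40))*(-19) + (-46 - 1*(-12))) + 15397 = ((32 + 40)*(-19) + (-46 + 12)) + 15397 = (72*(-19) - 34) + 15397 = (-1368 - 34) + 15397 = -1402 + 15397 = 13995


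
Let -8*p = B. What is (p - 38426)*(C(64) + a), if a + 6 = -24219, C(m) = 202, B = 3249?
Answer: 7462913111/8 ≈ 9.3286e+8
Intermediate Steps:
p = -3249/8 (p = -⅛*3249 = -3249/8 ≈ -406.13)
a = -24225 (a = -6 - 24219 = -24225)
(p - 38426)*(C(64) + a) = (-3249/8 - 38426)*(202 - 24225) = -310657/8*(-24023) = 7462913111/8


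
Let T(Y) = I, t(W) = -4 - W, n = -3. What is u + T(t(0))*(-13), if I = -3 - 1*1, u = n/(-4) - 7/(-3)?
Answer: 661/12 ≈ 55.083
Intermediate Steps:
u = 37/12 (u = -3/(-4) - 7/(-3) = -3*(-¼) - 7*(-⅓) = ¾ + 7/3 = 37/12 ≈ 3.0833)
I = -4 (I = -3 - 1 = -4)
T(Y) = -4
u + T(t(0))*(-13) = 37/12 - 4*(-13) = 37/12 + 52 = 661/12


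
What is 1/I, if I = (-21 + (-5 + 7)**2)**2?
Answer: 1/289 ≈ 0.0034602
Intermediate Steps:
I = 289 (I = (-21 + 2**2)**2 = (-21 + 4)**2 = (-17)**2 = 289)
1/I = 1/289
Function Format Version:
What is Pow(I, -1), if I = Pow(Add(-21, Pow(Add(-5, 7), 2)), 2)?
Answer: Rational(1, 289) ≈ 0.0034602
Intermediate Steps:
I = 289 (I = Pow(Add(-21, Pow(2, 2)), 2) = Pow(Add(-21, 4), 2) = Pow(-17, 2) = 289)
Pow(I, -1) = Pow(289, -1) = Rational(1, 289)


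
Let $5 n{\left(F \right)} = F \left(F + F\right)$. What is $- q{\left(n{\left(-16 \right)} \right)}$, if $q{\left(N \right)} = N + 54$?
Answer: $- \frac{782}{5} \approx -156.4$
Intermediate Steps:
$n{\left(F \right)} = \frac{2 F^{2}}{5}$ ($n{\left(F \right)} = \frac{F \left(F + F\right)}{5} = \frac{F 2 F}{5} = \frac{2 F^{2}}{5}$)
$q{\left(N \right)} = 54 + N$
$- q{\left(n{\left(-16 \right)} \right)} = - (54 + \frac{2 \left(-16\right)^{2}}{5}) = - (54 + \frac{2}{5} \cdot 256) = - (54 + \frac{512}{5}) = \left(-1\right) \frac{782}{5} = - \frac{782}{5}$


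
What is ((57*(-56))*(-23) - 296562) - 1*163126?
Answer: -386272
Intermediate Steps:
((57*(-56))*(-23) - 296562) - 1*163126 = (-3192*(-23) - 296562) - 163126 = (73416 - 296562) - 163126 = -223146 - 163126 = -386272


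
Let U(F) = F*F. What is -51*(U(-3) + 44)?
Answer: -2703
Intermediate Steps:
U(F) = F²
-51*(U(-3) + 44) = -51*((-3)² + 44) = -51*(9 + 44) = -51*53 = -2703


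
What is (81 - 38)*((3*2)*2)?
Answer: 516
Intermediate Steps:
(81 - 38)*((3*2)*2) = 43*(6*2) = 43*12 = 516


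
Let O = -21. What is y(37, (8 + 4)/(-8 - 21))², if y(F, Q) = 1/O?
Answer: 1/441 ≈ 0.0022676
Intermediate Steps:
y(F, Q) = -1/21 (y(F, Q) = 1/(-21) = -1/21)
y(37, (8 + 4)/(-8 - 21))² = (-1/21)² = 1/441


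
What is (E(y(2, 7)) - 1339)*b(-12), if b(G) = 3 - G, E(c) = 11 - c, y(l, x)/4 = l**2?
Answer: -20160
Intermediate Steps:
y(l, x) = 4*l**2
(E(y(2, 7)) - 1339)*b(-12) = ((11 - 4*2**2) - 1339)*(3 - 1*(-12)) = ((11 - 4*4) - 1339)*(3 + 12) = ((11 - 1*16) - 1339)*15 = ((11 - 16) - 1339)*15 = (-5 - 1339)*15 = -1344*15 = -20160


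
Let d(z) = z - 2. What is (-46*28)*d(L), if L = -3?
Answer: 6440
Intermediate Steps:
d(z) = -2 + z
(-46*28)*d(L) = (-46*28)*(-2 - 3) = -1288*(-5) = 6440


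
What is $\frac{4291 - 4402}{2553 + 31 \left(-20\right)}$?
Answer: $- \frac{111}{1933} \approx -0.057424$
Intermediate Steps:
$\frac{4291 - 4402}{2553 + 31 \left(-20\right)} = - \frac{111}{2553 - 620} = - \frac{111}{1933}$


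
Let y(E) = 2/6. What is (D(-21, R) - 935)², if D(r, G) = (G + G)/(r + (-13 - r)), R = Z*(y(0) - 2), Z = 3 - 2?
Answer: 1328967025/1521 ≈ 8.7375e+5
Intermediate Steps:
Z = 1
y(E) = ⅓ (y(E) = 2*(⅙) = ⅓)
R = -5/3 (R = 1*(⅓ - 2) = 1*(-5/3) = -5/3 ≈ -1.6667)
D(r, G) = -2*G/13 (D(r, G) = (2*G)/(-13) = (2*G)*(-1/13) = -2*G/13)
(D(-21, R) - 935)² = (-2/13*(-5/3) - 935)² = (10/39 - 935)² = (-36455/39)² = 1328967025/1521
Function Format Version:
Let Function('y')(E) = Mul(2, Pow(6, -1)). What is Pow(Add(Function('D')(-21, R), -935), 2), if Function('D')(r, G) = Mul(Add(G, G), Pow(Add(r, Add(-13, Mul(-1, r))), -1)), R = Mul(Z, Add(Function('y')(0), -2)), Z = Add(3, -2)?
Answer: Rational(1328967025, 1521) ≈ 8.7375e+5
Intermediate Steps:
Z = 1
Function('y')(E) = Rational(1, 3) (Function('y')(E) = Mul(2, Rational(1, 6)) = Rational(1, 3))
R = Rational(-5, 3) (R = Mul(1, Add(Rational(1, 3), -2)) = Mul(1, Rational(-5, 3)) = Rational(-5, 3) ≈ -1.6667)
Function('D')(r, G) = Mul(Rational(-2, 13), G) (Function('D')(r, G) = Mul(Mul(2, G), Pow(-13, -1)) = Mul(Mul(2, G), Rational(-1, 13)) = Mul(Rational(-2, 13), G))
Pow(Add(Function('D')(-21, R), -935), 2) = Pow(Add(Mul(Rational(-2, 13), Rational(-5, 3)), -935), 2) = Pow(Add(Rational(10, 39), -935), 2) = Pow(Rational(-36455, 39), 2) = Rational(1328967025, 1521)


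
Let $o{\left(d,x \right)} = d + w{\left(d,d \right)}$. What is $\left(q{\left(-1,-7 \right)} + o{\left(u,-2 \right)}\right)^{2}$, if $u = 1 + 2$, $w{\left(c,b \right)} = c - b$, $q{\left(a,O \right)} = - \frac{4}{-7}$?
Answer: $\frac{625}{49} \approx 12.755$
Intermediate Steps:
$q{\left(a,O \right)} = \frac{4}{7}$ ($q{\left(a,O \right)} = \left(-4\right) \left(- \frac{1}{7}\right) = \frac{4}{7}$)
$u = 3$
$o{\left(d,x \right)} = d$ ($o{\left(d,x \right)} = d + \left(d - d\right) = d + 0 = d$)
$\left(q{\left(-1,-7 \right)} + o{\left(u,-2 \right)}\right)^{2} = \left(\frac{4}{7} + 3\right)^{2} = \left(\frac{25}{7}\right)^{2} = \frac{625}{49}$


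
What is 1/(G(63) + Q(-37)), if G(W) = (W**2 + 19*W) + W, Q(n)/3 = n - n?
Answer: 1/5229 ≈ 0.00019124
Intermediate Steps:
Q(n) = 0 (Q(n) = 3*(n - n) = 3*0 = 0)
G(W) = W**2 + 20*W
1/(G(63) + Q(-37)) = 1/(63*(20 + 63) + 0) = 1/(63*83 + 0) = 1/(5229 + 0) = 1/5229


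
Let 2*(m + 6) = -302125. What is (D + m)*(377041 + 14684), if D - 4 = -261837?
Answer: -323487680175/2 ≈ -1.6174e+11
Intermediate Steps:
D = -261833 (D = 4 - 261837 = -261833)
m = -302137/2 (m = -6 + (½)*(-302125) = -6 - 302125/2 = -302137/2 ≈ -1.5107e+5)
(D + m)*(377041 + 14684) = (-261833 - 302137/2)*(377041 + 14684) = -825803/2*391725 = -323487680175/2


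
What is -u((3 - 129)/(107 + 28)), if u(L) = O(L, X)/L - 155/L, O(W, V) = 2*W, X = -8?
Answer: -2353/14 ≈ -168.07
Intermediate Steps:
u(L) = 2 - 155/L (u(L) = (2*L)/L - 155/L = 2 - 155/L)
-u((3 - 129)/(107 + 28)) = -(2 - 155*(107 + 28)/(3 - 129)) = -(2 - 155/((-126/135))) = -(2 - 155/((-126*1/135))) = -(2 - 155/(-14/15)) = -(2 - 155*(-15/14)) = -(2 + 2325/14) = -1*2353/14 = -2353/14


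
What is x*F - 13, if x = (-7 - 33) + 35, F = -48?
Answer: 227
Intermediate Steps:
x = -5 (x = -40 + 35 = -5)
x*F - 13 = -5*(-48) - 13 = 240 - 13 = 227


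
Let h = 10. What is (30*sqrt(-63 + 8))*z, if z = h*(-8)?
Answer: -2400*I*sqrt(55) ≈ -17799.0*I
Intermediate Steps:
z = -80 (z = 10*(-8) = -80)
(30*sqrt(-63 + 8))*z = (30*sqrt(-63 + 8))*(-80) = (30*sqrt(-55))*(-80) = (30*(I*sqrt(55)))*(-80) = (30*I*sqrt(55))*(-80) = -2400*I*sqrt(55)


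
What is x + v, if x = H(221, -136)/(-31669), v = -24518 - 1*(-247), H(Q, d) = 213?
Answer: -768638512/31669 ≈ -24271.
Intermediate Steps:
v = -24271 (v = -24518 + 247 = -24271)
x = -213/31669 (x = 213/(-31669) = 213*(-1/31669) = -213/31669 ≈ -0.0067258)
x + v = -213/31669 - 24271 = -768638512/31669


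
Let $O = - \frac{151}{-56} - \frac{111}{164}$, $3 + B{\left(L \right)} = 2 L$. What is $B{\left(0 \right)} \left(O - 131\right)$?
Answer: $\frac{888417}{2296} \approx 386.94$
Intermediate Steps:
$B{\left(L \right)} = -3 + 2 L$
$O = \frac{4637}{2296}$ ($O = \left(-151\right) \left(- \frac{1}{56}\right) - \frac{111}{164} = \frac{151}{56} - \frac{111}{164} = \frac{4637}{2296} \approx 2.0196$)
$B{\left(0 \right)} \left(O - 131\right) = \left(-3 + 2 \cdot 0\right) \left(\frac{4637}{2296} - 131\right) = \left(-3 + 0\right) \left(- \frac{296139}{2296}\right) = \left(-3\right) \left(- \frac{296139}{2296}\right) = \frac{888417}{2296}$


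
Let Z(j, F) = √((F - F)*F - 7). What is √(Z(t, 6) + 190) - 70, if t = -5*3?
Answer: -70 + √(190 + I*√7) ≈ -56.216 + 0.095969*I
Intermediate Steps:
t = -15
Z(j, F) = I*√7 (Z(j, F) = √(0*F - 7) = √(0 - 7) = √(-7) = I*√7)
√(Z(t, 6) + 190) - 70 = √(I*√7 + 190) - 70 = √(190 + I*√7) - 70 = -70 + √(190 + I*√7)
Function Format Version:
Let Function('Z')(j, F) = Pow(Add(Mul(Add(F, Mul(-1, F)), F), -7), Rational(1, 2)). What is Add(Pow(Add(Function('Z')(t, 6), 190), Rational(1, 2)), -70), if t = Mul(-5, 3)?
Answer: Add(-70, Pow(Add(190, Mul(I, Pow(7, Rational(1, 2)))), Rational(1, 2))) ≈ Add(-56.216, Mul(0.095969, I))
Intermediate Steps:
t = -15
Function('Z')(j, F) = Mul(I, Pow(7, Rational(1, 2))) (Function('Z')(j, F) = Pow(Add(Mul(0, F), -7), Rational(1, 2)) = Pow(Add(0, -7), Rational(1, 2)) = Pow(-7, Rational(1, 2)) = Mul(I, Pow(7, Rational(1, 2))))
Add(Pow(Add(Function('Z')(t, 6), 190), Rational(1, 2)), -70) = Add(Pow(Add(Mul(I, Pow(7, Rational(1, 2))), 190), Rational(1, 2)), -70) = Add(Pow(Add(190, Mul(I, Pow(7, Rational(1, 2)))), Rational(1, 2)), -70) = Add(-70, Pow(Add(190, Mul(I, Pow(7, Rational(1, 2)))), Rational(1, 2)))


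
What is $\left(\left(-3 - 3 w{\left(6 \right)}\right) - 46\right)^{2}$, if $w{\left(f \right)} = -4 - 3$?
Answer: $784$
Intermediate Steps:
$w{\left(f \right)} = -7$ ($w{\left(f \right)} = -4 - 3 = -7$)
$\left(\left(-3 - 3 w{\left(6 \right)}\right) - 46\right)^{2} = \left(\left(-3 - -21\right) - 46\right)^{2} = \left(\left(-3 + 21\right) - 46\right)^{2} = \left(18 - 46\right)^{2} = \left(-28\right)^{2} = 784$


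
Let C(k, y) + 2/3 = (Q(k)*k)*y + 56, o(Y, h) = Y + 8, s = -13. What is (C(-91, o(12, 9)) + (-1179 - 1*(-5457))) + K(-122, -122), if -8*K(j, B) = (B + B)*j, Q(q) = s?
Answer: 72817/3 ≈ 24272.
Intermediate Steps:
Q(q) = -13
K(j, B) = -B*j/4 (K(j, B) = -(B + B)*j/8 = -2*B*j/8 = -B*j/4)
o(Y, h) = 8 + Y
C(k, y) = 166/3 - 13*k*y (C(k, y) = -2/3 + ((-13*k)*y + 56) = -2/3 + (-13*k*y + 56) = -2/3 + (56 - 13*k*y) = 166/3 - 13*k*y)
(C(-91, o(12, 9)) + (-1179 - 1*(-5457))) + K(-122, -122) = ((166/3 - 13*(-91)*(8 + 12)) + (-1179 - 1*(-5457))) - 1/4*(-122)*(-122) = ((166/3 - 13*(-91)*20) + (-1179 + 5457)) - 3721 = ((166/3 + 23660) + 4278) - 3721 = (71146/3 + 4278) - 3721 = 83980/3 - 3721 = 72817/3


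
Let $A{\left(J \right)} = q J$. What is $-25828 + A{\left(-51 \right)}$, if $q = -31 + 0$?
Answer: $-24247$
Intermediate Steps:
$q = -31$
$A{\left(J \right)} = - 31 J$
$-25828 + A{\left(-51 \right)} = -25828 - -1581 = -25828 + 1581 = -24247$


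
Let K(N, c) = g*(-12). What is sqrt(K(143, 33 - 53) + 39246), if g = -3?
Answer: sqrt(39282) ≈ 198.20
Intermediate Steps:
K(N, c) = 36 (K(N, c) = -3*(-12) = 36)
sqrt(K(143, 33 - 53) + 39246) = sqrt(36 + 39246) = sqrt(39282)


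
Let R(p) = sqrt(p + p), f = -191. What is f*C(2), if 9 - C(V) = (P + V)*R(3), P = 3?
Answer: -1719 + 955*sqrt(6) ≈ 620.26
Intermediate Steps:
R(p) = sqrt(2)*sqrt(p) (R(p) = sqrt(2*p) = sqrt(2)*sqrt(p))
C(V) = 9 - sqrt(6)*(3 + V) (C(V) = 9 - (3 + V)*sqrt(2)*sqrt(3) = 9 - (3 + V)*sqrt(6) = 9 - sqrt(6)*(3 + V))
f*C(2) = -191*(9 - 3*sqrt(6) - 1*2*sqrt(6)) = -191*(9 - 3*sqrt(6) - 2*sqrt(6)) = -191*(9 - 5*sqrt(6)) = -1719 + 955*sqrt(6)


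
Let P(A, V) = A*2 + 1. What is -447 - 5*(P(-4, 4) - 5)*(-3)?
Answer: -627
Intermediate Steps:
P(A, V) = 1 + 2*A (P(A, V) = 2*A + 1 = 1 + 2*A)
-447 - 5*(P(-4, 4) - 5)*(-3) = -447 - 5*((1 + 2*(-4)) - 5)*(-3) = -447 - 5*((1 - 8) - 5)*(-3) = -447 - 5*(-7 - 5)*(-3) = -447 - 5*(-12)*(-3) = -447 - (-60)*(-3) = -447 - 1*180 = -447 - 180 = -627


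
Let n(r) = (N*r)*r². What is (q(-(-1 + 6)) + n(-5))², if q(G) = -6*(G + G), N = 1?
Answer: 4225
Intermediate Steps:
n(r) = r³ (n(r) = (1*r)*r² = r*r² = r³)
q(G) = -12*G
(q(-(-1 + 6)) + n(-5))² = (-(-12)*(-1 + 6) + (-5)³)² = (-(-12)*5 - 125)² = (-12*(-5) - 125)² = (60 - 125)² = (-65)² = 4225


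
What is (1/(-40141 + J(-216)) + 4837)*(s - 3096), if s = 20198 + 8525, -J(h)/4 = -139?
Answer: 700981349684/5655 ≈ 1.2396e+8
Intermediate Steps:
J(h) = 556 (J(h) = -4*(-139) = 556)
s = 28723
(1/(-40141 + J(-216)) + 4837)*(s - 3096) = (1/(-40141 + 556) + 4837)*(28723 - 3096) = (1/(-39585) + 4837)*25627 = (-1/39585 + 4837)*25627 = (191472644/39585)*25627 = 700981349684/5655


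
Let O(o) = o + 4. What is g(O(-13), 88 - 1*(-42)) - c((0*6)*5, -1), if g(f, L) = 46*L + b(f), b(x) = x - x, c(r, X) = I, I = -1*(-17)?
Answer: 5963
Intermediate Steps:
O(o) = 4 + o
I = 17
c(r, X) = 17
b(x) = 0
g(f, L) = 46*L (g(f, L) = 46*L + 0 = 46*L)
g(O(-13), 88 - 1*(-42)) - c((0*6)*5, -1) = 46*(88 - 1*(-42)) - 1*17 = 46*(88 + 42) - 17 = 46*130 - 17 = 5980 - 17 = 5963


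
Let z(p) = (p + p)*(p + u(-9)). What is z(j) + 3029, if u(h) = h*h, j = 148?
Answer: 70813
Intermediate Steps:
u(h) = h²
z(p) = 2*p*(81 + p) (z(p) = (p + p)*(p + (-9)²) = (2*p)*(p + 81) = (2*p)*(81 + p) = 2*p*(81 + p))
z(j) + 3029 = 2*148*(81 + 148) + 3029 = 2*148*229 + 3029 = 67784 + 3029 = 70813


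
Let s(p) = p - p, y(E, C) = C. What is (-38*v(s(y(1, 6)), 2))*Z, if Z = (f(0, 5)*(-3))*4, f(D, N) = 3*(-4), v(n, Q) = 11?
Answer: -60192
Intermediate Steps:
s(p) = 0
f(D, N) = -12
Z = 144 (Z = -12*(-3)*4 = 36*4 = 144)
(-38*v(s(y(1, 6)), 2))*Z = -38*11*144 = -418*144 = -60192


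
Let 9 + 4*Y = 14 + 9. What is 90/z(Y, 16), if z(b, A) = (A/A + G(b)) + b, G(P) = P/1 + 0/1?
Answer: 45/4 ≈ 11.250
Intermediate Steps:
Y = 7/2 (Y = -9/4 + (14 + 9)/4 = -9/4 + (1/4)*23 = -9/4 + 23/4 = 7/2 ≈ 3.5000)
G(P) = P (G(P) = P*1 + 0*1 = P + 0 = P)
z(b, A) = 1 + 2*b (z(b, A) = (A/A + b) + b = (1 + b) + b = 1 + 2*b)
90/z(Y, 16) = 90/(1 + 2*(7/2)) = 90/(1 + 7) = 90/8 = 90*(1/8) = 45/4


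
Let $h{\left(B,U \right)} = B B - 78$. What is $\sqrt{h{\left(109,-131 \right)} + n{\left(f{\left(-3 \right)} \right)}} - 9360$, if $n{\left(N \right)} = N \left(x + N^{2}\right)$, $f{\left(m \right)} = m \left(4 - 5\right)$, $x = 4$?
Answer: $-9360 + \sqrt{11842} \approx -9251.2$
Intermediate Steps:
$f{\left(m \right)} = - m$ ($f{\left(m \right)} = m \left(4 - 5\right) = m \left(-1\right) = - m$)
$h{\left(B,U \right)} = -78 + B^{2}$ ($h{\left(B,U \right)} = B^{2} - 78 = -78 + B^{2}$)
$n{\left(N \right)} = N \left(4 + N^{2}\right)$
$\sqrt{h{\left(109,-131 \right)} + n{\left(f{\left(-3 \right)} \right)}} - 9360 = \sqrt{\left(-78 + 109^{2}\right) + \left(-1\right) \left(-3\right) \left(4 + \left(\left(-1\right) \left(-3\right)\right)^{2}\right)} - 9360 = \sqrt{\left(-78 + 11881\right) + 3 \left(4 + 3^{2}\right)} - 9360 = \sqrt{11803 + 3 \left(4 + 9\right)} - 9360 = \sqrt{11803 + 3 \cdot 13} - 9360 = \sqrt{11803 + 39} - 9360 = \sqrt{11842} - 9360 = -9360 + \sqrt{11842}$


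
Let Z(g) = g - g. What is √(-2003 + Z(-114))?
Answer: I*√2003 ≈ 44.755*I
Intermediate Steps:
Z(g) = 0
√(-2003 + Z(-114)) = √(-2003 + 0) = √(-2003) = I*√2003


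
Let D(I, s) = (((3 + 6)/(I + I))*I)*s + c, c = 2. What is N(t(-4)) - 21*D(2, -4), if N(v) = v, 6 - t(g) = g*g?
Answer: 326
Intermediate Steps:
t(g) = 6 - g² (t(g) = 6 - g*g = 6 - g²)
D(I, s) = 2 + 9*s/2 (D(I, s) = (((3 + 6)/(I + I))*I)*s + 2 = ((9/((2*I)))*I)*s + 2 = ((9*(1/(2*I)))*I)*s + 2 = ((9/(2*I))*I)*s + 2 = 9*s/2 + 2 = 2 + 9*s/2)
N(t(-4)) - 21*D(2, -4) = (6 - 1*(-4)²) - 21*(2 + (9/2)*(-4)) = (6 - 1*16) - 21*(2 - 18) = (6 - 16) - 21*(-16) = -10 + 336 = 326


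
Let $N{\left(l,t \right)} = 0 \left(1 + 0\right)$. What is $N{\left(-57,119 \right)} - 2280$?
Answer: $-2280$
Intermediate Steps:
$N{\left(l,t \right)} = 0$ ($N{\left(l,t \right)} = 0 \cdot 1 = 0$)
$N{\left(-57,119 \right)} - 2280 = 0 - 2280 = -2280$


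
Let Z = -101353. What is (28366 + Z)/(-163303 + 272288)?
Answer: -72987/108985 ≈ -0.66970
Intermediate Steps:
(28366 + Z)/(-163303 + 272288) = (28366 - 101353)/(-163303 + 272288) = -72987/108985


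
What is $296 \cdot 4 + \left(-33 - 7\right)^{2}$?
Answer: $2784$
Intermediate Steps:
$296 \cdot 4 + \left(-33 - 7\right)^{2} = 1184 + \left(-40\right)^{2} = 1184 + 1600 = 2784$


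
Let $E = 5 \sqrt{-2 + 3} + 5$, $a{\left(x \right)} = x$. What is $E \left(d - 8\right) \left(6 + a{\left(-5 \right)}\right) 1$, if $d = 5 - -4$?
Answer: $10$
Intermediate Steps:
$d = 9$ ($d = 5 + 4 = 9$)
$E = 10$ ($E = 5 \sqrt{1} + 5 = 5 \cdot 1 + 5 = 5 + 5 = 10$)
$E \left(d - 8\right) \left(6 + a{\left(-5 \right)}\right) 1 = 10 \left(9 - 8\right) \left(6 - 5\right) 1 = 10 \cdot 1 \cdot 1 \cdot 1 = 10 \cdot 1 \cdot 1 = 10 \cdot 1 = 10$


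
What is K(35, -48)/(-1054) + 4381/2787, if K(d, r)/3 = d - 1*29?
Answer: 2283704/1468749 ≈ 1.5549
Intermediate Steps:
K(d, r) = -87 + 3*d (K(d, r) = 3*(d - 1*29) = 3*(d - 29) = 3*(-29 + d) = -87 + 3*d)
K(35, -48)/(-1054) + 4381/2787 = (-87 + 3*35)/(-1054) + 4381/2787 = (-87 + 105)*(-1/1054) + 4381*(1/2787) = 18*(-1/1054) + 4381/2787 = -9/527 + 4381/2787 = 2283704/1468749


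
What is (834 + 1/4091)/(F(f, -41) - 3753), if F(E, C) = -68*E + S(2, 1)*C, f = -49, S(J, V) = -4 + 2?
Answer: -3411895/1386849 ≈ -2.4602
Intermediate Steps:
S(J, V) = -2
F(E, C) = -68*E - 2*C
(834 + 1/4091)/(F(f, -41) - 3753) = (834 + 1/4091)/((-68*(-49) - 2*(-41)) - 3753) = (834 + 1/4091)/((3332 + 82) - 3753) = 3411895/(4091*(3414 - 3753)) = (3411895/4091)/(-339) = (3411895/4091)*(-1/339) = -3411895/1386849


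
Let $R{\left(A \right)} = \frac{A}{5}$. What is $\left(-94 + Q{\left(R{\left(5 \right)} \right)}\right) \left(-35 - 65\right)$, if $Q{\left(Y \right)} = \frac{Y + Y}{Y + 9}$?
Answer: $9380$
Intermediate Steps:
$R{\left(A \right)} = \frac{A}{5}$ ($R{\left(A \right)} = A \frac{1}{5} = \frac{A}{5}$)
$Q{\left(Y \right)} = \frac{2 Y}{9 + Y}$
$\left(-94 + Q{\left(R{\left(5 \right)} \right)}\right) \left(-35 - 65\right) = \left(-94 + \frac{2 \cdot \frac{1}{5} \cdot 5}{9 + \frac{1}{5} \cdot 5}\right) \left(-35 - 65\right) = \left(-94 + 2 \cdot 1 \frac{1}{9 + 1}\right) \left(-100\right) = \left(-94 + 2 \cdot 1 \cdot \frac{1}{10}\right) \left(-100\right) = \left(-94 + \frac{1}{5}\right) \left(-100\right) = \left(- \frac{469}{5}\right) \left(-100\right) = 9380$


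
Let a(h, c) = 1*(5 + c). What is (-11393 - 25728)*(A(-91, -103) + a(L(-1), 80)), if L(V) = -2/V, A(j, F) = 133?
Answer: -8092378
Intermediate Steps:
a(h, c) = 5 + c
(-11393 - 25728)*(A(-91, -103) + a(L(-1), 80)) = (-11393 - 25728)*(133 + (5 + 80)) = -37121*(133 + 85) = -37121*218 = -8092378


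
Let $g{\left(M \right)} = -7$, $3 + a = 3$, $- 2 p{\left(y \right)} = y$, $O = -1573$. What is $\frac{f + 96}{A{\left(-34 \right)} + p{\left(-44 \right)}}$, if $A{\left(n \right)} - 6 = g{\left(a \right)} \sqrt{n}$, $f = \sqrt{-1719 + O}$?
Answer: $\frac{192}{175} - \frac{\sqrt{27982}}{175} + \frac{4 i \sqrt{823}}{175} + \frac{48 i \sqrt{34}}{175} \approx 0.14127 + 2.2551 i$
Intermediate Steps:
$p{\left(y \right)} = - \frac{y}{2}$
$a = 0$ ($a = -3 + 3 = 0$)
$f = 2 i \sqrt{823}$ ($f = \sqrt{-1719 - 1573} = \sqrt{-3292} = 2 i \sqrt{823} \approx 57.376 i$)
$A{\left(n \right)} = 6 - 7 \sqrt{n}$
$\frac{f + 96}{A{\left(-34 \right)} + p{\left(-44 \right)}} = \frac{2 i \sqrt{823} + 96}{\left(6 - 7 \sqrt{-34}\right) - -22} = \frac{96 + 2 i \sqrt{823}}{\left(6 - 7 i \sqrt{34}\right) + 22} = \frac{96 + 2 i \sqrt{823}}{28 - 7 i \sqrt{34}}$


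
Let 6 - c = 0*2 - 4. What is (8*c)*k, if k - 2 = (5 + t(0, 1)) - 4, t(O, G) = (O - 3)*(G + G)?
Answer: -240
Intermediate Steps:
t(O, G) = 2*G*(-3 + O) (t(O, G) = (-3 + O)*(2*G) = 2*G*(-3 + O))
c = 10 (c = 6 - (0*2 - 4) = 6 - (0 - 4) = 6 - 1*(-4) = 6 + 4 = 10)
k = -3 (k = 2 + ((5 + 2*1*(-3 + 0)) - 4) = 2 + ((5 + 2*1*(-3)) - 4) = 2 + ((5 - 6) - 4) = 2 + (-1 - 4) = 2 - 5 = -3)
(8*c)*k = (8*10)*(-3) = 80*(-3) = -240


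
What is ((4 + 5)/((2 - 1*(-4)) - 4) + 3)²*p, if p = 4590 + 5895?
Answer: 2359125/4 ≈ 5.8978e+5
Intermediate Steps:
p = 10485
((4 + 5)/((2 - 1*(-4)) - 4) + 3)²*p = ((4 + 5)/((2 - 1*(-4)) - 4) + 3)²*10485 = (9/((2 + 4) - 4) + 3)²*10485 = (9/(6 - 4) + 3)²*10485 = (9/2 + 3)²*10485 = (15/2)²*10485 = (225/4)*10485 = 2359125/4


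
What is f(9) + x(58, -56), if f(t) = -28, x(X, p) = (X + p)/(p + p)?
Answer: -1569/56 ≈ -28.018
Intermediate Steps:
x(X, p) = (X + p)/(2*p) (x(X, p) = (X + p)/((2*p)) = (X + p)*(1/(2*p)) = (X + p)/(2*p))
f(9) + x(58, -56) = -28 + (1/2)*(58 - 56)/(-56) = -28 + (1/2)*(-1/56)*2 = -28 - 1/56 = -1569/56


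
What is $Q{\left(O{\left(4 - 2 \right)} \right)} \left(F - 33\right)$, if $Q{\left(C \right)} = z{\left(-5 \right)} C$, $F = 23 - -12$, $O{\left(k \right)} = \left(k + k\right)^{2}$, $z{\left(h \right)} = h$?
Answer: $-160$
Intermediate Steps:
$O{\left(k \right)} = 4 k^{2}$ ($O{\left(k \right)} = \left(2 k\right)^{2} = 4 k^{2}$)
$F = 35$ ($F = 23 + 12 = 35$)
$Q{\left(C \right)} = - 5 C$
$Q{\left(O{\left(4 - 2 \right)} \right)} \left(F - 33\right) = - 5 \cdot 4 \left(4 - 2\right)^{2} \left(35 - 33\right) = - 5 \cdot 4 \left(4 - 2\right)^{2} \cdot 2 = - 5 \cdot 4 \cdot 2^{2} \cdot 2 = - 5 \cdot 4 \cdot 4 \cdot 2 = \left(-5\right) 16 \cdot 2 = \left(-80\right) 2 = -160$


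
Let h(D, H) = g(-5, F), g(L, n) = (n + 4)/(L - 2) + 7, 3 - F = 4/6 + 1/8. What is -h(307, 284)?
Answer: -1027/168 ≈ -6.1131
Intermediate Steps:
F = 53/24 (F = 3 - (4/6 + 1/8) = 3 - (4*(⅙) + 1*(⅛)) = 3 - (⅔ + ⅛) = 3 - 1*19/24 = 3 - 19/24 = 53/24 ≈ 2.2083)
g(L, n) = 7 + (4 + n)/(-2 + L) (g(L, n) = (4 + n)/(-2 + L) + 7 = 7 + (4 + n)/(-2 + L))
h(D, H) = 1027/168 (h(D, H) = (-10 + 53/24 + 7*(-5))/(-2 - 5) = (-10 + 53/24 - 35)/(-7) = -⅐*(-1027/24) = 1027/168)
-h(307, 284) = -1*1027/168 = -1027/168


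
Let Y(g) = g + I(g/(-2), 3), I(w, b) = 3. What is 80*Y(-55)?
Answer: -4160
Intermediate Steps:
Y(g) = 3 + g (Y(g) = g + 3 = 3 + g)
80*Y(-55) = 80*(3 - 55) = 80*(-52) = -4160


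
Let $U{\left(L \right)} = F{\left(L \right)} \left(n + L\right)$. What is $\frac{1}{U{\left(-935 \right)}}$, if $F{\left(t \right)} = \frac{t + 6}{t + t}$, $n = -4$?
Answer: $- \frac{1870}{872331} \approx -0.0021437$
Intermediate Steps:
$F{\left(t \right)} = \frac{6 + t}{2 t}$
$U{\left(L \right)} = \frac{\left(-4 + L\right) \left(6 + L\right)}{2 L}$ ($U{\left(L \right)} = \frac{6 + L}{2 L} \left(-4 + L\right) = \frac{\left(-4 + L\right) \left(6 + L\right)}{2 L}$)
$\frac{1}{U{\left(-935 \right)}} = \frac{1}{1 + \frac{1}{2} \left(-935\right) - \frac{12}{-935}} = \frac{1}{1 - \frac{935}{2} - - \frac{12}{935}} = \frac{1}{1 - \frac{935}{2} + \frac{12}{935}} = \frac{1}{- \frac{872331}{1870}} = - \frac{1870}{872331}$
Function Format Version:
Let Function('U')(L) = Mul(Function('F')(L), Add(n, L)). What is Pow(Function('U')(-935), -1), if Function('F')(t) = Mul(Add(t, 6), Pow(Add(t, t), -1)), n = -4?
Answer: Rational(-1870, 872331) ≈ -0.0021437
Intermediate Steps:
Function('F')(t) = Mul(Rational(1, 2), Pow(t, -1), Add(6, t)) (Function('F')(t) = Mul(Add(6, t), Pow(Mul(2, t), -1)) = Mul(Add(6, t), Mul(Rational(1, 2), Pow(t, -1))) = Mul(Rational(1, 2), Pow(t, -1), Add(6, t)))
Function('U')(L) = Mul(Rational(1, 2), Pow(L, -1), Add(-4, L), Add(6, L)) (Function('U')(L) = Mul(Mul(Rational(1, 2), Pow(L, -1), Add(6, L)), Add(-4, L)) = Mul(Rational(1, 2), Pow(L, -1), Add(-4, L), Add(6, L)))
Pow(Function('U')(-935), -1) = Pow(Add(1, Mul(Rational(1, 2), -935), Mul(-12, Pow(-935, -1))), -1) = Pow(Add(1, Rational(-935, 2), Mul(-12, Rational(-1, 935))), -1) = Pow(Add(1, Rational(-935, 2), Rational(12, 935)), -1) = Pow(Rational(-872331, 1870), -1) = Rational(-1870, 872331)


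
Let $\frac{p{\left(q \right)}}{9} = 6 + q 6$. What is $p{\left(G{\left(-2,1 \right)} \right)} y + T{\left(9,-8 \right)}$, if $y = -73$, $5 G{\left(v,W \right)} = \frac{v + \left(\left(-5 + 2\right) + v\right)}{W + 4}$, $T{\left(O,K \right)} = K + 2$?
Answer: $- \frac{71106}{25} \approx -2844.2$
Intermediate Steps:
$T{\left(O,K \right)} = 2 + K$
$G{\left(v,W \right)} = \frac{-3 + 2 v}{5 \left(4 + W\right)}$ ($G{\left(v,W \right)} = \frac{\left(v + \left(\left(-5 + 2\right) + v\right)\right) \frac{1}{W + 4}}{5} = \frac{\left(v + \left(-3 + v\right)\right) \frac{1}{4 + W}}{5} = \frac{\left(-3 + 2 v\right) \frac{1}{4 + W}}{5} = \frac{\frac{1}{4 + W} \left(-3 + 2 v\right)}{5} = \frac{-3 + 2 v}{5 \left(4 + W\right)}$)
$p{\left(q \right)} = 54 + 54 q$ ($p{\left(q \right)} = 9 \left(6 + q 6\right) = 9 \left(6 + 6 q\right) = 54 + 54 q$)
$p{\left(G{\left(-2,1 \right)} \right)} y + T{\left(9,-8 \right)} = \left(54 + 54 \frac{-3 + 2 \left(-2\right)}{5 \left(4 + 1\right)}\right) \left(-73\right) + \left(2 - 8\right) = \left(54 + 54 \frac{-3 - 4}{5 \cdot 5}\right) \left(-73\right) - 6 = \left(54 + 54 \cdot \frac{1}{5} \cdot \frac{1}{5} \left(-7\right)\right) \left(-73\right) - 6 = \left(54 + 54 \left(- \frac{7}{25}\right)\right) \left(-73\right) - 6 = \left(54 - \frac{378}{25}\right) \left(-73\right) - 6 = \frac{972}{25} \left(-73\right) - 6 = - \frac{70956}{25} - 6 = - \frac{71106}{25}$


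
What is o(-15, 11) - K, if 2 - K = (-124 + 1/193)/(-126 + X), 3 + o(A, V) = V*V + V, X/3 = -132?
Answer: 1424297/11194 ≈ 127.24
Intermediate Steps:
X = -396 (X = 3*(-132) = -396)
o(A, V) = -3 + V + V**2 (o(A, V) = -3 + (V*V + V) = -3 + (V**2 + V) = -3 + (V + V**2) = -3 + V + V**2)
K = 19729/11194 (K = 2 - (-124 + 1/193)/(-126 - 396) = 2 - (-124 + 1/193)/(-522) = 2 - (-23931)*(-1)/(193*522) = 2 - 1*2659/11194 = 2 - 2659/11194 = 19729/11194 ≈ 1.7625)
o(-15, 11) - K = (-3 + 11 + 11**2) - 1*19729/11194 = (-3 + 11 + 121) - 19729/11194 = 129 - 19729/11194 = 1424297/11194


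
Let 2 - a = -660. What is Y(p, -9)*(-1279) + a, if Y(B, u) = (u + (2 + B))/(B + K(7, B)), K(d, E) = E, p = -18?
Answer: -8143/36 ≈ -226.19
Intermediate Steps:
a = 662 (a = 2 - 1*(-660) = 2 + 660 = 662)
Y(B, u) = (2 + B + u)/(2*B) (Y(B, u) = (u + (2 + B))/(B + B) = (2 + B + u)/((2*B)) = (2 + B + u)*(1/(2*B)) = (2 + B + u)/(2*B))
Y(p, -9)*(-1279) + a = ((½)*(2 - 18 - 9)/(-18))*(-1279) + 662 = ((½)*(-1/18)*(-25))*(-1279) + 662 = (25/36)*(-1279) + 662 = -31975/36 + 662 = -8143/36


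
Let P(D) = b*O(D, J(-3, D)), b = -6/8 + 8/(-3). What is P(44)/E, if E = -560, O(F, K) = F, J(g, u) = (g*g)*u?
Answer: 451/1680 ≈ 0.26845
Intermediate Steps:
J(g, u) = u*g**2 (J(g, u) = g**2*u = u*g**2)
b = -41/12 (b = -6*1/8 + 8*(-1/3) = -3/4 - 8/3 = -41/12 ≈ -3.4167)
P(D) = -41*D/12
P(44)/E = -41/12*44/(-560) = -451/3*(-1/560) = 451/1680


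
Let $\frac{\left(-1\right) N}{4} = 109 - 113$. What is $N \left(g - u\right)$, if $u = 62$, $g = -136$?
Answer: $-3168$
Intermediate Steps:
$N = 16$ ($N = - 4 \left(109 - 113\right) = \left(-4\right) \left(-4\right) = 16$)
$N \left(g - u\right) = 16 \left(-136 - 62\right) = 16 \left(-198\right) = -3168$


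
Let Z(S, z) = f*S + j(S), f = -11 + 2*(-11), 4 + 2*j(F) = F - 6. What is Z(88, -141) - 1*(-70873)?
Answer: 68008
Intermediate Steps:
j(F) = -5 + F/2 (j(F) = -2 + (F - 6)/2 = -2 + (-6 + F)/2 = -2 + (-3 + F/2) = -5 + F/2)
f = -33 (f = -11 - 22 = -33)
Z(S, z) = -5 - 65*S/2 (Z(S, z) = -33*S + (-5 + S/2) = -5 - 65*S/2)
Z(88, -141) - 1*(-70873) = (-5 - 65/2*88) - 1*(-70873) = (-5 - 2860) + 70873 = -2865 + 70873 = 68008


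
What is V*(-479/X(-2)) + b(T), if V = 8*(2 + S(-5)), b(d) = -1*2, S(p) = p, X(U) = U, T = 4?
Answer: -5750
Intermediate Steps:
b(d) = -2
V = -24 (V = 8*(2 - 5) = 8*(-3) = -24)
V*(-479/X(-2)) + b(T) = -(-11496)/(-2) - 2 = -(-11496)*(-1)/2 - 2 = -24*479/2 - 2 = -5748 - 2 = -5750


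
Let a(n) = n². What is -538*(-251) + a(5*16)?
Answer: 141438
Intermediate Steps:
-538*(-251) + a(5*16) = -538*(-251) + (5*16)² = 135038 + 80² = 135038 + 6400 = 141438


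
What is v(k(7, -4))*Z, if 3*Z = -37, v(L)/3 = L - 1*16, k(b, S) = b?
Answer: 333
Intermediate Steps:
v(L) = -48 + 3*L (v(L) = 3*(L - 1*16) = 3*(L - 16) = 3*(-16 + L) = -48 + 3*L)
Z = -37/3 (Z = (⅓)*(-37) = -37/3 ≈ -12.333)
v(k(7, -4))*Z = (-48 + 3*7)*(-37/3) = (-48 + 21)*(-37/3) = -27*(-37/3) = 333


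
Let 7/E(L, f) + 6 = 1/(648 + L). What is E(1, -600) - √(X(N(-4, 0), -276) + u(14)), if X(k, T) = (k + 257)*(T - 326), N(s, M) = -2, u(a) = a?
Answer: -4543/3893 - 2*I*√38374 ≈ -1.167 - 391.79*I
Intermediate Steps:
E(L, f) = 7/(-6 + 1/(648 + L))
X(k, T) = (-326 + T)*(257 + k) (X(k, T) = (257 + k)*(-326 + T) = (-326 + T)*(257 + k))
E(1, -600) - √(X(N(-4, 0), -276) + u(14)) = 7*(-648 - 1*1)/(3887 + 6*1) - √((-83782 - 326*(-2) + 257*(-276) - 276*(-2)) + 14) = 7*(-648 - 1)/(3887 + 6) - √((-83782 + 652 - 70932 + 552) + 14) = 7*(-649)/3893 - √(-153510 + 14) = 7*(1/3893)*(-649) - √(-153496) = -4543/3893 - 2*I*√38374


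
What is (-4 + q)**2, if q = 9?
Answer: 25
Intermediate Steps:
(-4 + q)**2 = (-4 + 9)**2 = 5**2 = 25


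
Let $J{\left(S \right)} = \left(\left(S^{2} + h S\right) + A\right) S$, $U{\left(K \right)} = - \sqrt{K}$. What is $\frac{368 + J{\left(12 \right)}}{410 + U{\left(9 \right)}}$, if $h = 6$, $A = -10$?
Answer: $\frac{2840}{407} \approx 6.9779$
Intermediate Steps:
$J{\left(S \right)} = S \left(-10 + S^{2} + 6 S\right)$ ($J{\left(S \right)} = \left(\left(S^{2} + 6 S\right) - 10\right) S = \left(-10 + S^{2} + 6 S\right) S = S \left(-10 + S^{2} + 6 S\right)$)
$\frac{368 + J{\left(12 \right)}}{410 + U{\left(9 \right)}} = \frac{368 + 12 \left(-10 + 12^{2} + 6 \cdot 12\right)}{410 - \sqrt{9}} = \frac{368 + 12 \left(-10 + 144 + 72\right)}{410 - 3} = \frac{368 + 12 \cdot 206}{410 - 3} = \frac{368 + 2472}{407} = 2840 \cdot \frac{1}{407} = \frac{2840}{407}$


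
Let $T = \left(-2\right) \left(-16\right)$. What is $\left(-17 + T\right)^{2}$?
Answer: $225$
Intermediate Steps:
$T = 32$
$\left(-17 + T\right)^{2} = \left(-17 + 32\right)^{2} = 15^{2} = 225$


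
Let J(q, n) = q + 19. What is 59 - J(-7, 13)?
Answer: 47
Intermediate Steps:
J(q, n) = 19 + q
59 - J(-7, 13) = 59 - (19 - 7) = 59 - 1*12 = 59 - 12 = 47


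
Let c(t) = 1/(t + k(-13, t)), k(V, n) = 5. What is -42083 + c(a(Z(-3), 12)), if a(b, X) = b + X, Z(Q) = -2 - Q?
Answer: -757493/18 ≈ -42083.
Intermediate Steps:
a(b, X) = X + b
c(t) = 1/(5 + t) (c(t) = 1/(t + 5) = 1/(5 + t))
-42083 + c(a(Z(-3), 12)) = -42083 + 1/(5 + (12 + (-2 - 1*(-3)))) = -42083 + 1/(5 + (12 + (-2 + 3))) = -42083 + 1/(5 + (12 + 1)) = -42083 + 1/(5 + 13) = -42083 + 1/18 = -757493/18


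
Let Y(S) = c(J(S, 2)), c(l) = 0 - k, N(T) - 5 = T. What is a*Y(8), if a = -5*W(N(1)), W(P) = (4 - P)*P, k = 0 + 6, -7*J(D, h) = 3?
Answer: -360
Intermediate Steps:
N(T) = 5 + T
J(D, h) = -3/7 (J(D, h) = -1/7*3 = -3/7)
k = 6
c(l) = -6 (c(l) = 0 - 1*6 = 0 - 6 = -6)
Y(S) = -6
W(P) = P*(4 - P)
a = 60 (a = -5*(5 + 1)*(4 - (5 + 1)) = -30*(4 - 1*6) = -30*(4 - 6) = -30*(-2) = -5*(-12) = 60)
a*Y(8) = 60*(-6) = -360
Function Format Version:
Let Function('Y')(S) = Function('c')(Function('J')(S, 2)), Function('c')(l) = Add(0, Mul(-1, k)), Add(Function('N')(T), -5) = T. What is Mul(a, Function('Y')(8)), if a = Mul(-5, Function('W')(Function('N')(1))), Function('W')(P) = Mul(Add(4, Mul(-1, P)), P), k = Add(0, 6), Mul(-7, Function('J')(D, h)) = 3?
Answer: -360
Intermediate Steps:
Function('N')(T) = Add(5, T)
Function('J')(D, h) = Rational(-3, 7) (Function('J')(D, h) = Mul(Rational(-1, 7), 3) = Rational(-3, 7))
k = 6
Function('c')(l) = -6 (Function('c')(l) = Add(0, Mul(-1, 6)) = Add(0, -6) = -6)
Function('Y')(S) = -6
Function('W')(P) = Mul(P, Add(4, Mul(-1, P)))
a = 60 (a = Mul(-5, Mul(Add(5, 1), Add(4, Mul(-1, Add(5, 1))))) = Mul(-5, Mul(6, Add(4, Mul(-1, 6)))) = Mul(-5, Mul(6, Add(4, -6))) = Mul(-5, Mul(6, -2)) = Mul(-5, -12) = 60)
Mul(a, Function('Y')(8)) = Mul(60, -6) = -360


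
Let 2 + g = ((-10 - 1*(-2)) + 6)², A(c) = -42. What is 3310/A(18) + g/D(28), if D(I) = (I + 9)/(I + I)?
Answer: -58883/777 ≈ -75.782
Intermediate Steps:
g = 2 (g = -2 + ((-10 - 1*(-2)) + 6)² = -2 + ((-10 + 2) + 6)² = -2 + (-8 + 6)² = -2 + (-2)² = -2 + 4 = 2)
D(I) = (9 + I)/(2*I) (D(I) = (9 + I)/((2*I)) = (9 + I)*(1/(2*I)) = (9 + I)/(2*I))
3310/A(18) + g/D(28) = 3310/(-42) + 2/(((½)*(9 + 28)/28)) = 3310*(-1/42) + 2/(((½)*(1/28)*37)) = -1655/21 + 2/(37/56) = -1655/21 + 2*(56/37) = -1655/21 + 112/37 = -58883/777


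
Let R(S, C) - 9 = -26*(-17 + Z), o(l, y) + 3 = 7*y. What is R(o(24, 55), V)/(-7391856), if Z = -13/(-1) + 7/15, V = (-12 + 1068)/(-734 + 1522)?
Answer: -1513/110877840 ≈ -1.3646e-5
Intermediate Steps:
V = 264/197 (V = 1056/788 = 1056*(1/788) = 264/197 ≈ 1.3401)
Z = 202/15 (Z = -13*(-1) + 7*(1/15) = 13 + 7/15 = 202/15 ≈ 13.467)
o(l, y) = -3 + 7*y
R(S, C) = 1513/15 (R(S, C) = 9 - 26*(-17 + 202/15) = 9 - 26*(-53/15) = 9 + 1378/15 = 1513/15)
R(o(24, 55), V)/(-7391856) = (1513/15)/(-7391856) = (1513/15)*(-1/7391856) = -1513/110877840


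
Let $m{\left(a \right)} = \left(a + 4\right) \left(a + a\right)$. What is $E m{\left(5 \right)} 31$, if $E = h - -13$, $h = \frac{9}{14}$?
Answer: $\frac{266445}{7} \approx 38064.0$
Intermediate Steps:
$m{\left(a \right)} = 2 a \left(4 + a\right)$ ($m{\left(a \right)} = \left(4 + a\right) 2 a = 2 a \left(4 + a\right)$)
$h = \frac{9}{14}$ ($h = 9 \cdot \frac{1}{14} = \frac{9}{14} \approx 0.64286$)
$E = \frac{191}{14}$ ($E = \frac{9}{14} - -13 = \frac{9}{14} + 13 = \frac{191}{14} \approx 13.643$)
$E m{\left(5 \right)} 31 = \frac{191 \cdot 2 \cdot 5 \left(4 + 5\right)}{14} \cdot 31 = \frac{191 \cdot 2 \cdot 5 \cdot 9}{14} \cdot 31 = \frac{191}{14} \cdot 90 \cdot 31 = \frac{8595}{7} \cdot 31 = \frac{266445}{7}$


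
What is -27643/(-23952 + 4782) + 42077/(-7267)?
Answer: -605734409/139308390 ≈ -4.3482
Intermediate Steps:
-27643/(-23952 + 4782) + 42077/(-7267) = -27643/(-19170) + 42077*(-1/7267) = -27643*(-1/19170) - 42077/7267 = 27643/19170 - 42077/7267 = -605734409/139308390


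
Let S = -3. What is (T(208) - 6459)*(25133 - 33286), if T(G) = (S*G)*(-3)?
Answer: 37397811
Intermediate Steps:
T(G) = 9*G (T(G) = -3*G*(-3) = 9*G)
(T(208) - 6459)*(25133 - 33286) = (9*208 - 6459)*(25133 - 33286) = (1872 - 6459)*(-8153) = -4587*(-8153) = 37397811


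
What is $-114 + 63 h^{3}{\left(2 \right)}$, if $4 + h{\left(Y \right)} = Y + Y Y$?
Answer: $390$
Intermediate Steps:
$h{\left(Y \right)} = -4 + Y + Y^{2}$ ($h{\left(Y \right)} = -4 + \left(Y + Y Y\right) = -4 + \left(Y + Y^{2}\right) = -4 + Y + Y^{2}$)
$-114 + 63 h^{3}{\left(2 \right)} = -114 + 63 \left(-4 + 2 + 2^{2}\right)^{3} = -114 + 63 \left(-4 + 2 + 4\right)^{3} = -114 + 63 \cdot 2^{3} = -114 + 63 \cdot 8 = -114 + 504 = 390$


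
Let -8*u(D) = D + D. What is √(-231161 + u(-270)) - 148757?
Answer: -148757 + I*√924374/2 ≈ -1.4876e+5 + 480.72*I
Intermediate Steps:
u(D) = -D/4 (u(D) = -(D + D)/8 = -D/4)
√(-231161 + u(-270)) - 148757 = √(-231161 - ¼*(-270)) - 148757 = √(-231161 + 135/2) - 148757 = √(-462187/2) - 148757 = I*√924374/2 - 148757 = -148757 + I*√924374/2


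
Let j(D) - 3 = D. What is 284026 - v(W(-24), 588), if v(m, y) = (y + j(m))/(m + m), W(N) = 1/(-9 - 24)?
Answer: 293777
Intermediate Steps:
j(D) = 3 + D
W(N) = -1/33 (W(N) = 1/(-33) = -1/33)
v(m, y) = (3 + m + y)/(2*m) (v(m, y) = (y + (3 + m))/(m + m) = (3 + m + y)/((2*m)) = (3 + m + y)*(1/(2*m)) = (3 + m + y)/(2*m))
284026 - v(W(-24), 588) = 284026 - (3 - 1/33 + 588)/(2*(-1/33)) = 284026 - (-33)*19502/(2*33) = 284026 - 1*(-9751) = 284026 + 9751 = 293777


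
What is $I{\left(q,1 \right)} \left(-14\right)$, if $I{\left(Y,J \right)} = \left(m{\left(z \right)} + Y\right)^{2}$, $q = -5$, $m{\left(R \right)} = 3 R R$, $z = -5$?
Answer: $-68600$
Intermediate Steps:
$m{\left(R \right)} = 3 R^{2}$
$I{\left(Y,J \right)} = \left(75 + Y\right)^{2}$ ($I{\left(Y,J \right)} = \left(3 \left(-5\right)^{2} + Y\right)^{2} = \left(3 \cdot 25 + Y\right)^{2} = \left(75 + Y\right)^{2}$)
$I{\left(q,1 \right)} \left(-14\right) = \left(75 - 5\right)^{2} \left(-14\right) = 70^{2} \left(-14\right) = 4900 \left(-14\right) = -68600$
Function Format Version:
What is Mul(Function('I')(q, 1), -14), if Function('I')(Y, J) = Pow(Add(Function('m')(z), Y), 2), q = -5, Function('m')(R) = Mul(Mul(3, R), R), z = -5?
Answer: -68600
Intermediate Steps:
Function('m')(R) = Mul(3, Pow(R, 2))
Function('I')(Y, J) = Pow(Add(75, Y), 2) (Function('I')(Y, J) = Pow(Add(Mul(3, Pow(-5, 2)), Y), 2) = Pow(Add(Mul(3, 25), Y), 2) = Pow(Add(75, Y), 2))
Mul(Function('I')(q, 1), -14) = Mul(Pow(Add(75, -5), 2), -14) = Mul(Pow(70, 2), -14) = Mul(4900, -14) = -68600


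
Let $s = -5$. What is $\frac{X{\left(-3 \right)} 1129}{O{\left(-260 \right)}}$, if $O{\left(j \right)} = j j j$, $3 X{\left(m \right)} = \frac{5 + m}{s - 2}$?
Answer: $\frac{1129}{184548000} \approx 6.1176 \cdot 10^{-6}$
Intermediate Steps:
$X{\left(m \right)} = - \frac{5}{21} - \frac{m}{21}$ ($X{\left(m \right)} = \frac{\left(5 + m\right) \frac{1}{-5 - 2}}{3} = \frac{\left(5 + m\right) \frac{1}{-7}}{3} = \frac{\left(5 + m\right) \left(- \frac{1}{7}\right)}{3} = \frac{- \frac{5}{7} - \frac{m}{7}}{3} = - \frac{5}{21} - \frac{m}{21}$)
$O{\left(j \right)} = j^{3}$ ($O{\left(j \right)} = j^{2} j = j^{3}$)
$\frac{X{\left(-3 \right)} 1129}{O{\left(-260 \right)}} = \frac{\left(- \frac{5}{21} - - \frac{1}{7}\right) 1129}{\left(-260\right)^{3}} = \frac{\left(- \frac{5}{21} + \frac{1}{7}\right) 1129}{-17576000} = \left(- \frac{2}{21}\right) 1129 \left(- \frac{1}{17576000}\right) = \left(- \frac{2258}{21}\right) \left(- \frac{1}{17576000}\right) = \frac{1129}{184548000}$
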